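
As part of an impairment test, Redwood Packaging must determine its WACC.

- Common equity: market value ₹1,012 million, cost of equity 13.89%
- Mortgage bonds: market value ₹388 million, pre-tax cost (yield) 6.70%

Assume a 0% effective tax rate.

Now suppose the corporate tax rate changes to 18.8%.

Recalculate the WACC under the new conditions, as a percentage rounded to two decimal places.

11.55%

After the change:
Total capital V = 1012 + 388 = 1400.
Equity: weight = 1012/1400 = 0.7229; cost = 13.89%.
Mortgage bonds: weight = 388/1400 = 0.2771; after-tax cost = 6.7% × (1 − 18.8%) = 5.4404%.
WACC = 0.7229 × 13.8900% + 0.2771 × 5.4404% = 11.5483%.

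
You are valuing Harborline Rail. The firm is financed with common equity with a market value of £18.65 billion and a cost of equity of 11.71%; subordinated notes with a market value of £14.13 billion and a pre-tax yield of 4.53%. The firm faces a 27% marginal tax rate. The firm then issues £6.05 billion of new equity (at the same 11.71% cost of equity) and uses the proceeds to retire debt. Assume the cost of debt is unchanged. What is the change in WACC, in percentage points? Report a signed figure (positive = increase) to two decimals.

+1.55 pp

Current WACC:
Total capital V = 18.65 + 14.13 = 32.78.
Equity: weight = 18.65/32.78 = 0.5689; cost = 11.71%.
Subordinated notes: weight = 14.13/32.78 = 0.4311; after-tax cost = 4.53% × (1 − 27%) = 3.3069%.
WACC = 0.5689 × 11.7100% + 0.4311 × 3.3069% = 8.0878%.
After the change:
Total capital V = 24.7 + 8.08 = 32.78.
Equity: weight = 24.7/32.78 = 0.7535; cost = 11.71%.
Subordinated notes: weight = 8.08/32.78 = 0.2465; after-tax cost = 4.53% × (1 − 27%) = 3.3069%.
WACC = 0.7535 × 11.7100% + 0.2465 × 3.3069% = 9.6387%.
Change in WACC = 9.6387% − 8.0878% = 1.5509 pp.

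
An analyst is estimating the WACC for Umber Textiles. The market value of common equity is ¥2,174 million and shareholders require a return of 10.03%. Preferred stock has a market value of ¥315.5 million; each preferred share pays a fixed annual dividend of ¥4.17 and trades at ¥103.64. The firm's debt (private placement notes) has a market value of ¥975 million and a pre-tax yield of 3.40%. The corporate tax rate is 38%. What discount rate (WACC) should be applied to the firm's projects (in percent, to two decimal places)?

Cost of preferred: Rp = 4.17 / 103.64 = 4.0235%.
Total capital V = 2174 + 315.5 + 975 = 3464.5.
Equity: weight = 2174/3464.5 = 0.6275; cost = 10.03%.
Preferred: weight = 315.5/3464.5 = 0.0911; cost = 4.0235%.
Private placement notes: weight = 975/3464.5 = 0.2814; after-tax cost = 3.4% × (1 − 38%) = 2.1080%.
WACC = 0.6275 × 10.0300% + 0.0911 × 4.0235% + 0.2814 × 2.1080% = 7.2536%.

7.25%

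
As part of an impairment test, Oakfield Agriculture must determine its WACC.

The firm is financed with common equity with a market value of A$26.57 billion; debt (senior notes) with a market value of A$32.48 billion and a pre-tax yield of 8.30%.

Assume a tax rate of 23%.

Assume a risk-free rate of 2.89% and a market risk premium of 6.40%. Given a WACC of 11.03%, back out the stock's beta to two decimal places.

2.16

Total capital V = 26.57 + 32.48 = 59.05.
Equity weight = 26.57/59.05 = 0.4500.
Senior notes weight = 32.48/59.05 = 0.5500.
Debt contribution = 0.5500 × 8.3% × (1 − 23%) = 3.5153%.
Required equity contribution = 11.03% − 3.5153% = 7.5147%  ⇒  Re = 16.7009%.
CAPM: 16.7009% = 2.89% + β × 6.4%  ⇒  β = 2.1579.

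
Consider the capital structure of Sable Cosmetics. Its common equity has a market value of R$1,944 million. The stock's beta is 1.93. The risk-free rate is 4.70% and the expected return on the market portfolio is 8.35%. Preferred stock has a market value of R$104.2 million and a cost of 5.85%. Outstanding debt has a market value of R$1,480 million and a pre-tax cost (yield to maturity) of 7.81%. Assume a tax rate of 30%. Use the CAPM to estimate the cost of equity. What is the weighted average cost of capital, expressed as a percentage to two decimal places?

Market risk premium = 8.35% − 4.7% = 3.65%.
Cost of equity via CAPM: Re = 4.7% + 1.93 × 3.65% = 11.7445%.
Total capital V = 1944 + 104.2 + 1480 = 3528.2.
Equity: weight = 1944/3528.2 = 0.5510; cost = 11.7445%.
Preferred: weight = 104.2/3528.2 = 0.0295; cost = 5.85%.
Debt: weight = 1480/3528.2 = 0.4195; after-tax cost = 7.81% × (1 − 30%) = 5.4670%.
WACC = 0.5510 × 11.7445% + 0.0295 × 5.8500% + 0.4195 × 5.4670% = 8.9371%.

8.94%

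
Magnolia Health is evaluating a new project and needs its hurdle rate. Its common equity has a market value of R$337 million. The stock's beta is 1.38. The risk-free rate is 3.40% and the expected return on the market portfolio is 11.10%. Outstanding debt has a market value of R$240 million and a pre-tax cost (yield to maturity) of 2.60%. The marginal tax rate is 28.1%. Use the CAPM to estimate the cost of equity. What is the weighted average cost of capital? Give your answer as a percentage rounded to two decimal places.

8.97%

Market risk premium = 11.1% − 3.4% = 7.7%.
Cost of equity via CAPM: Re = 3.4% + 1.38 × 7.7% = 14.0260%.
Total capital V = 337 + 240 = 577.
Equity: weight = 337/577 = 0.5841; cost = 14.026%.
Debt: weight = 240/577 = 0.4159; after-tax cost = 2.6% × (1 − 28.1%) = 1.8694%.
WACC = 0.5841 × 14.0260% + 0.4159 × 1.8694% = 8.9695%.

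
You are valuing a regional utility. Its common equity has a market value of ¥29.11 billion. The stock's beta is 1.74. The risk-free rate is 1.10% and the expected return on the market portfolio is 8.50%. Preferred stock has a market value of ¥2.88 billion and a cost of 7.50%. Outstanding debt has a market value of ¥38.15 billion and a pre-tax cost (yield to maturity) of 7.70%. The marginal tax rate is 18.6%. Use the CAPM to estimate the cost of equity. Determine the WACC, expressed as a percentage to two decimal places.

Market risk premium = 8.5% − 1.1% = 7.4%.
Cost of equity via CAPM: Re = 1.1% + 1.74 × 7.4% = 13.9760%.
Total capital V = 29.11 + 2.88 + 38.15 = 70.14.
Equity: weight = 29.11/70.14 = 0.4150; cost = 13.976%.
Preferred: weight = 2.88/70.14 = 0.0411; cost = 7.5%.
Debt: weight = 38.15/70.14 = 0.5439; after-tax cost = 7.7% × (1 − 18.6%) = 6.2678%.
WACC = 0.4150 × 13.9760% + 0.0411 × 7.5000% + 0.5439 × 6.2678% = 9.5175%.

9.52%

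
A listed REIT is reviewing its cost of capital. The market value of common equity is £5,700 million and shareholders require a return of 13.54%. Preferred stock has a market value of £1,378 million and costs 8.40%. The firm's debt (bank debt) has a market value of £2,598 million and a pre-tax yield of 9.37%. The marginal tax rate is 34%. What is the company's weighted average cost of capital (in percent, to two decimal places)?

10.83%

Total capital V = 5700 + 1378 + 2598 = 9676.
Equity: weight = 5700/9676 = 0.5891; cost = 13.54%.
Preferred: weight = 1378/9676 = 0.1424; cost = 8.4%.
Bank debt: weight = 2598/9676 = 0.2685; after-tax cost = 9.37% × (1 − 34%) = 6.1842%.
WACC = 0.5891 × 13.5400% + 0.1424 × 8.4000% + 0.2685 × 6.1842% = 10.8330%.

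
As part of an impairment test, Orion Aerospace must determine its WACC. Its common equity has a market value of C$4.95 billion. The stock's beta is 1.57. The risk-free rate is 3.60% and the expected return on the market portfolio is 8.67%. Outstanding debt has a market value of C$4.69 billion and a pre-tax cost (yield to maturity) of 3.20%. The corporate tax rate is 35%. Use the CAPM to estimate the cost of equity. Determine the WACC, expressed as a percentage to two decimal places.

6.95%

Market risk premium = 8.67% − 3.6% = 5.07%.
Cost of equity via CAPM: Re = 3.6% + 1.57 × 5.07% = 11.5599%.
Total capital V = 4.95 + 4.69 = 9.64.
Equity: weight = 4.95/9.64 = 0.5135; cost = 11.5599%.
Debt: weight = 4.69/9.64 = 0.4865; after-tax cost = 3.2% × (1 − 35%) = 2.0800%.
WACC = 0.5135 × 11.5599% + 0.4865 × 2.0800% = 6.9478%.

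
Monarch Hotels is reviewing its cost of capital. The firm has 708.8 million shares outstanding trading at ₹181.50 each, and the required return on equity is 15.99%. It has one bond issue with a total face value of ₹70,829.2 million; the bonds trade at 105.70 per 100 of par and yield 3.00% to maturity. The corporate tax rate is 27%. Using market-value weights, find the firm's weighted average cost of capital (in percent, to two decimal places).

10.91%

Market value of equity E = 181.5 × 708.8m = 128647.2m. Market value of debt D = 70829.2m × 105.7/100 = 74866.4644m.
Total capital V = 128647.2 + 74866.4644 = 203513.6644.
Equity: weight = 128647.2/203513.6644 = 0.6321; cost = 15.99%.
Bonds outstanding: weight = 74866.4644/203513.6644 = 0.3679; after-tax cost = 3% × (1 − 27%) = 2.1900%.
WACC = 0.6321 × 15.9900% + 0.3679 × 2.1900% = 10.9134%.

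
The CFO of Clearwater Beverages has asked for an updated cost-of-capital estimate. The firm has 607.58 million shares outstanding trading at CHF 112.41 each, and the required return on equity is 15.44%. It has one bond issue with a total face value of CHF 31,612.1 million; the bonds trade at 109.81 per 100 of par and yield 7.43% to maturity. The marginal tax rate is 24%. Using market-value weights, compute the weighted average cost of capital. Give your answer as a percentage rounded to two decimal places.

Market value of equity E = 112.41 × 607.58m = 68298.0678m. Market value of debt D = 31612.1m × 109.81/100 = 34713.24701m.
Total capital V = 68298.0678 + 34713.24701 = 103011.31481.
Equity: weight = 68298.0678/103011.31481 = 0.6630; cost = 15.44%.
Bonds outstanding: weight = 34713.24701/103011.31481 = 0.3370; after-tax cost = 7.43% × (1 − 24%) = 5.6468%.
WACC = 0.6630 × 15.4400% + 0.3370 × 5.6468% = 12.1398%.

12.14%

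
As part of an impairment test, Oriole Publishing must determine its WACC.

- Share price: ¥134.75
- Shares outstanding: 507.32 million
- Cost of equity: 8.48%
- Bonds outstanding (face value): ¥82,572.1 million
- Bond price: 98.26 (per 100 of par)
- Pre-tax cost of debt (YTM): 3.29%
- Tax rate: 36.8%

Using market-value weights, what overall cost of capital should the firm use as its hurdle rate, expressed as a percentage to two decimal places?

Market value of equity E = 134.75 × 507.32m = 68361.37m. Market value of debt D = 82572.1m × 98.26/100 = 81135.34546m.
Total capital V = 68361.37 + 81135.34546 = 149496.71546.
Equity: weight = 68361.37/149496.71546 = 0.4573; cost = 8.48%.
Bonds outstanding: weight = 81135.34546/149496.71546 = 0.5427; after-tax cost = 3.29% × (1 − 36.8%) = 2.0793%.
WACC = 0.4573 × 8.4800% + 0.5427 × 2.0793% = 5.0062%.

5.01%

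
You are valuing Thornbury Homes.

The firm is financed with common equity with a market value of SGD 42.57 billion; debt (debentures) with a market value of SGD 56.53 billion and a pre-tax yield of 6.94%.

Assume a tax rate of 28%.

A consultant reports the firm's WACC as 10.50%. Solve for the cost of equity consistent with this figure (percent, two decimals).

Total capital V = 42.57 + 56.53 = 99.1.
Equity weight = 42.57/99.1 = 0.4296.
Debentures weight = 56.53/99.1 = 0.5704.
Debt contribution = 0.5704 × 6.94% × (1 − 28%) = 2.8503%.
Required equity contribution = 10.5% − 2.8503% = 7.6497%.
Re = 7.6497% / 0.4296 = 17.8079%.

17.81%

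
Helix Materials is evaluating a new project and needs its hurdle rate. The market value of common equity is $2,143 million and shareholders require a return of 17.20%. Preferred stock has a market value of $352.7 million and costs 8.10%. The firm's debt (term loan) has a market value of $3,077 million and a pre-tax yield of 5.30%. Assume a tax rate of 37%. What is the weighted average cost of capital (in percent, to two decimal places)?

8.97%

Total capital V = 2143 + 352.7 + 3077 = 5572.7.
Equity: weight = 2143/5572.7 = 0.3846; cost = 17.2%.
Preferred: weight = 352.7/5572.7 = 0.0633; cost = 8.1%.
Term loan: weight = 3077/5572.7 = 0.5522; after-tax cost = 5.3% × (1 − 37%) = 3.3390%.
WACC = 0.3846 × 17.2000% + 0.0633 × 8.1000% + 0.5522 × 3.3390% = 8.9706%.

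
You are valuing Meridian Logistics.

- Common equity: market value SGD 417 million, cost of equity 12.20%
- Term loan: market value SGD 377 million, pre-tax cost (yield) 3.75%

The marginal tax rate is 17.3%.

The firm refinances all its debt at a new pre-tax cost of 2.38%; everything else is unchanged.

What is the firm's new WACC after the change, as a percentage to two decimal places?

7.34%

After the change:
Total capital V = 417 + 377 = 794.
Equity: weight = 417/794 = 0.5252; cost = 12.2%.
Term loan: weight = 377/794 = 0.4748; after-tax cost = 2.38% × (1 − 17.3%) = 1.9683%.
WACC = 0.5252 × 12.2000% + 0.4748 × 1.9683% = 7.3419%.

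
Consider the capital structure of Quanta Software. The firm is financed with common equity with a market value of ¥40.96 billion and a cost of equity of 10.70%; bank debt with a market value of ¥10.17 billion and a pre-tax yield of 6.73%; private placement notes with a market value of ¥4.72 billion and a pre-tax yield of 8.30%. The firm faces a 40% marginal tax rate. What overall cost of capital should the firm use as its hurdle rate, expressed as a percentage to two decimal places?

Total capital V = 40.96 + 10.17 + 4.72 = 55.85.
Equity: weight = 40.96/55.85 = 0.7334; cost = 10.7%.
Bank debt: weight = 10.17/55.85 = 0.1821; after-tax cost = 6.73% × (1 − 40%) = 4.0380%.
Private placement notes: weight = 4.72/55.85 = 0.0845; after-tax cost = 8.3% × (1 − 40%) = 4.9800%.
WACC = 0.7334 × 10.7000% + 0.1821 × 4.0380% + 0.0845 × 4.9800% = 9.0035%.

9.00%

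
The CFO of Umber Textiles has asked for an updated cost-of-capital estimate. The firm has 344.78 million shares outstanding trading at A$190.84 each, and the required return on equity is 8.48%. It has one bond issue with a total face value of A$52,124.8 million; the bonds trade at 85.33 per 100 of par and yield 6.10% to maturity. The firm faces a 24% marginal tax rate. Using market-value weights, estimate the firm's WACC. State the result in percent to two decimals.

6.93%

Market value of equity E = 190.84 × 344.78m = 65797.8152m. Market value of debt D = 52124.8m × 85.33/100 = 44478.09184m.
Total capital V = 65797.8152 + 44478.09184 = 110275.90704.
Equity: weight = 65797.8152/110275.90704 = 0.5967; cost = 8.48%.
Bonds outstanding: weight = 44478.09184/110275.90704 = 0.4033; after-tax cost = 6.1% × (1 − 24%) = 4.6360%.
WACC = 0.5967 × 8.4800% + 0.4033 × 4.6360% = 6.9296%.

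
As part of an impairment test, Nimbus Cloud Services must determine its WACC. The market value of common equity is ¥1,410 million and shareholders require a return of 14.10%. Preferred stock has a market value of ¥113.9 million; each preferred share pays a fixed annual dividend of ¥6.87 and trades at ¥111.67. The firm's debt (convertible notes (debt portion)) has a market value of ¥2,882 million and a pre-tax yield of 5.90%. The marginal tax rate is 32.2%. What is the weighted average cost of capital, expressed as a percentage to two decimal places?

7.29%

Cost of preferred: Rp = 6.87 / 111.67 = 6.1521%.
Total capital V = 1410 + 113.9 + 2882 = 4405.9.
Equity: weight = 1410/4405.9 = 0.3200; cost = 14.1%.
Preferred: weight = 113.9/4405.9 = 0.0259; cost = 6.1521%.
Convertible notes (debt portion): weight = 2882/4405.9 = 0.6541; after-tax cost = 5.9% × (1 − 32.2%) = 4.0002%.
WACC = 0.3200 × 14.1000% + 0.0259 × 6.1521% + 0.6541 × 4.0002% = 7.2880%.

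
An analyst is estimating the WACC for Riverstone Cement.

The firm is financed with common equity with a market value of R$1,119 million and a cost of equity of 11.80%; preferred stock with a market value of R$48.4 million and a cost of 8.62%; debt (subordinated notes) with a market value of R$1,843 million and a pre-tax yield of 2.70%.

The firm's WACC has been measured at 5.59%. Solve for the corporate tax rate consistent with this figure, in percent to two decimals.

Total capital V = 1119 + 48.4 + 1843 = 3010.4.
Equity weight = 1119/3010.4 = 0.3717.
Preferred weight = 48.4/3010.4 = 0.0161.
Subordinated notes weight = 1843/3010.4 = 0.6122.
Equity contribution = 0.3717 × 11.8% = 4.3862%.
Preferred contribution = 0.0161 × 8.62% = 0.1386%.
Debt contribution must be 5.59% − 4.5248% = 1.0652%.
0.6122 × 2.7% × (1 − T) = 1.0652%  ⇒  (1 − T) = 0.6444.
T = 35.5574%.

35.56%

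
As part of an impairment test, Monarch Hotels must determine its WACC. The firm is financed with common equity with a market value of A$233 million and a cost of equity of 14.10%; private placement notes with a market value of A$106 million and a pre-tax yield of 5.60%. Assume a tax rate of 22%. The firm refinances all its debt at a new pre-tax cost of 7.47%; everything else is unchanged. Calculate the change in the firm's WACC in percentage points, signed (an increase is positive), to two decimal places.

Current WACC:
Total capital V = 233 + 106 = 339.
Equity: weight = 233/339 = 0.6873; cost = 14.1%.
Private placement notes: weight = 106/339 = 0.3127; after-tax cost = 5.6% × (1 − 22%) = 4.3680%.
WACC = 0.6873 × 14.1000% + 0.3127 × 4.3680% = 11.0570%.
After the change:
Total capital V = 233 + 106 = 339.
Equity: weight = 233/339 = 0.6873; cost = 14.1%.
Private placement notes: weight = 106/339 = 0.3127; after-tax cost = 7.47% × (1 − 22%) = 5.8266%.
WACC = 0.6873 × 14.1000% + 0.3127 × 5.8266% = 11.5130%.
Change in WACC = 11.5130% − 11.0570% = 0.4561 pp.

+0.46 pp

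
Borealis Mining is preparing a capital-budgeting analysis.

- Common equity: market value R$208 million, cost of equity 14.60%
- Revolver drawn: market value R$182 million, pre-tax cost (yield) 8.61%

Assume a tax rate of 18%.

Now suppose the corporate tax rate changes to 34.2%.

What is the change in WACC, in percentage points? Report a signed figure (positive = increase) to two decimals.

-0.65 pp

Current WACC:
Total capital V = 208 + 182 = 390.
Equity: weight = 208/390 = 0.5333; cost = 14.6%.
Revolver drawn: weight = 182/390 = 0.4667; after-tax cost = 8.61% × (1 − 18%) = 7.0602%.
WACC = 0.5333 × 14.6000% + 0.4667 × 7.0602% = 11.0814%.
After the change:
Total capital V = 208 + 182 = 390.
Equity: weight = 208/390 = 0.5333; cost = 14.6%.
Revolver drawn: weight = 182/390 = 0.4667; after-tax cost = 8.61% × (1 − 34.2%) = 5.6654%.
WACC = 0.5333 × 14.6000% + 0.4667 × 5.6654% = 10.4305%.
Change in WACC = 10.4305% − 11.0814% = -0.6509 pp.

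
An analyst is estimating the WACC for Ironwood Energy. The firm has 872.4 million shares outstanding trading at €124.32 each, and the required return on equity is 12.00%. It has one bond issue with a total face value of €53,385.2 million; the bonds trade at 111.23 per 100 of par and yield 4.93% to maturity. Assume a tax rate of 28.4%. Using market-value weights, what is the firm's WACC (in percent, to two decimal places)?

9.00%

Market value of equity E = 124.32 × 872.4m = 108456.768m. Market value of debt D = 53385.2m × 111.23/100 = 59380.35796m.
Total capital V = 108456.768 + 59380.35796 = 167837.12596.
Equity: weight = 108456.768/167837.12596 = 0.6462; cost = 12%.
Bonds outstanding: weight = 59380.35796/167837.12596 = 0.3538; after-tax cost = 4.93% × (1 − 28.4%) = 3.5299%.
WACC = 0.6462 × 12.0000% + 0.3538 × 3.5299% = 9.0033%.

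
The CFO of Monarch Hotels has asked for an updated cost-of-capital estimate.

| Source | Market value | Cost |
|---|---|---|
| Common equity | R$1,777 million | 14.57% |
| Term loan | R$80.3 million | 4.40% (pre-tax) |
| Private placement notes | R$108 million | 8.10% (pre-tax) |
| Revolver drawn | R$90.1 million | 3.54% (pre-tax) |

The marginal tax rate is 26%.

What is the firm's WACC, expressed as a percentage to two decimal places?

Total capital V = 1777 + 80.3 + 108 + 90.1 = 2055.4.
Equity: weight = 1777/2055.4 = 0.8646; cost = 14.57%.
Term loan: weight = 80.3/2055.4 = 0.0391; after-tax cost = 4.4% × (1 − 26%) = 3.2560%.
Private placement notes: weight = 108/2055.4 = 0.0525; after-tax cost = 8.1% × (1 − 26%) = 5.9940%.
Revolver drawn: weight = 90.1/2055.4 = 0.0438; after-tax cost = 3.54% × (1 − 26%) = 2.6196%.
WACC = 0.8646 × 14.5700% + 0.0391 × 3.2560% + 0.0525 × 5.9940% + 0.0438 × 2.6196% = 13.1535%.

13.15%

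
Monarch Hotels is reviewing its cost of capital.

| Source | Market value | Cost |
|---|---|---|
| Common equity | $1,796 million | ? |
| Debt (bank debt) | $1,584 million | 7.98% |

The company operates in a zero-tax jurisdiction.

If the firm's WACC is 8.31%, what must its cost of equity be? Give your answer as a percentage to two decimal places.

Total capital V = 1796 + 1584 = 3380.
Equity weight = 1796/3380 = 0.5314.
Bank debt weight = 1584/3380 = 0.4686.
Debt contribution = 0.4686 × 7.98% × (1 − 0%) = 3.7397%.
Required equity contribution = 8.31% − 3.7397% = 4.5703%.
Re = 4.5703% / 0.5314 = 8.6010%.

8.60%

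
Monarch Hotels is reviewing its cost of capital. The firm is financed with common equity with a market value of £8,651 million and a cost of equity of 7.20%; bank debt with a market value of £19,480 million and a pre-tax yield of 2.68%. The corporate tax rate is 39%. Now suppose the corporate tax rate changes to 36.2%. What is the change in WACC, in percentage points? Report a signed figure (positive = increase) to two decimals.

+0.05 pp

Current WACC:
Total capital V = 8651 + 19480 = 28131.
Equity: weight = 8651/28131 = 0.3075; cost = 7.2%.
Bank debt: weight = 19480/28131 = 0.6925; after-tax cost = 2.68% × (1 − 39%) = 1.6348%.
WACC = 0.3075 × 7.2000% + 0.6925 × 1.6348% = 3.3462%.
After the change:
Total capital V = 8651 + 19480 = 28131.
Equity: weight = 8651/28131 = 0.3075; cost = 7.2%.
Bank debt: weight = 19480/28131 = 0.6925; after-tax cost = 2.68% × (1 − 36.2%) = 1.7098%.
WACC = 0.3075 × 7.2000% + 0.6925 × 1.7098% = 3.3982%.
Change in WACC = 3.3982% − 3.3462% = 0.0520 pp.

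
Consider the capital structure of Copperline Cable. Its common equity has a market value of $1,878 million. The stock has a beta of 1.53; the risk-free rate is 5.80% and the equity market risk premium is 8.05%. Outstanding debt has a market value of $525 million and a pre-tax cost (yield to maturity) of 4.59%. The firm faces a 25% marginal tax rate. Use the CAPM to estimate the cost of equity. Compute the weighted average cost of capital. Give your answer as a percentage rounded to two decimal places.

Cost of equity via CAPM: Re = 5.8% + 1.53 × 8.05% = 18.1165%.
Total capital V = 1878 + 525 = 2403.
Equity: weight = 1878/2403 = 0.7815; cost = 18.1165%.
Debt: weight = 525/2403 = 0.2185; after-tax cost = 4.59% × (1 − 25%) = 3.4425%.
WACC = 0.7815 × 18.1165% + 0.2185 × 3.4425% = 14.9106%.

14.91%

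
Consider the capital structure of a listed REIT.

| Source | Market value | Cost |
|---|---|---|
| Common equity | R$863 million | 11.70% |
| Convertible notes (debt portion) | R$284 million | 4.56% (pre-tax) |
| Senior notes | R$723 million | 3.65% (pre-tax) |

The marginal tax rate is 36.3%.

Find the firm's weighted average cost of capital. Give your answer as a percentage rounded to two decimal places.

Total capital V = 863 + 284 + 723 = 1870.
Equity: weight = 863/1870 = 0.4615; cost = 11.7%.
Convertible notes (debt portion): weight = 284/1870 = 0.1519; after-tax cost = 4.56% × (1 − 36.3%) = 2.9047%.
Senior notes: weight = 723/1870 = 0.3866; after-tax cost = 3.65% × (1 − 36.3%) = 2.3251%.
WACC = 0.4615 × 11.7000% + 0.1519 × 2.9047% + 0.3866 × 2.3251% = 6.7396%.

6.74%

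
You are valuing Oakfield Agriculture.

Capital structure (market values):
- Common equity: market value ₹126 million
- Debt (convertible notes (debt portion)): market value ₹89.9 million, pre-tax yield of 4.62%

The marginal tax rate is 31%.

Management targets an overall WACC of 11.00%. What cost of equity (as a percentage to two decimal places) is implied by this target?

16.57%

Total capital V = 126 + 89.9 = 215.9.
Equity weight = 126/215.9 = 0.5836.
Convertible notes (debt portion) weight = 89.9/215.9 = 0.4164.
Debt contribution = 0.4164 × 4.62% × (1 − 31%) = 1.3274%.
Required equity contribution = 11.0% − 1.3274% = 9.6726%.
Re = 9.6726% / 0.5836 = 16.5739%.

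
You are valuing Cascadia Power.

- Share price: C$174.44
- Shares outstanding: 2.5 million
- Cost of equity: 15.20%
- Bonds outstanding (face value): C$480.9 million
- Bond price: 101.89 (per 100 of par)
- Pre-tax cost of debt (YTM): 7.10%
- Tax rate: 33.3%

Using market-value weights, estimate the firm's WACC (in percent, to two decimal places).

Market value of equity E = 174.44 × 2.5m = 436.1m. Market value of debt D = 480.9m × 101.89/100 = 489.98901m.
Total capital V = 436.1 + 489.98901 = 926.08901.
Equity: weight = 436.1/926.08901 = 0.4709; cost = 15.2%.
Bonds outstanding: weight = 489.98901/926.08901 = 0.5291; after-tax cost = 7.1% × (1 − 33.3%) = 4.7357%.
WACC = 0.4709 × 15.2000% + 0.5291 × 4.7357% = 9.6634%.

9.66%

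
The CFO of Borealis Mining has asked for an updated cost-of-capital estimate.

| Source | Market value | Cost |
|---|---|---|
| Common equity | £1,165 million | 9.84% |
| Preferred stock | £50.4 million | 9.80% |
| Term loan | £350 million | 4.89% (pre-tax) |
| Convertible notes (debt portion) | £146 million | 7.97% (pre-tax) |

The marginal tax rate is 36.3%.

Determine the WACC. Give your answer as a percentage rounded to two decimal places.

Total capital V = 1165 + 50.4 + 350 + 146 = 1711.4.
Equity: weight = 1165/1711.4 = 0.6807; cost = 9.84%.
Preferred: weight = 50.4/1711.4 = 0.0294; cost = 9.8%.
Term loan: weight = 350/1711.4 = 0.2045; after-tax cost = 4.89% × (1 − 36.3%) = 3.1149%.
Convertible notes (debt portion): weight = 146/1711.4 = 0.0853; after-tax cost = 7.97% × (1 − 36.3%) = 5.0769%.
WACC = 0.6807 × 9.8400% + 0.0294 × 9.8000% + 0.2045 × 3.1149% + 0.0853 × 5.0769% = 8.0571%.

8.06%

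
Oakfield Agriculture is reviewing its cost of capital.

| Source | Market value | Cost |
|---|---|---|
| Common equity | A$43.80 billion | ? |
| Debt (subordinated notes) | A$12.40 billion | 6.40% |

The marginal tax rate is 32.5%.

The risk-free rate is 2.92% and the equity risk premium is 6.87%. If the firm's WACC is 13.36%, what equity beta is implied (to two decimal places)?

1.89

Total capital V = 43.8 + 12.4 = 56.2.
Equity weight = 43.8/56.2 = 0.7794.
Subordinated notes weight = 12.4/56.2 = 0.2206.
Debt contribution = 0.2206 × 6.4% × (1 − 32.5%) = 0.9532%.
Required equity contribution = 13.36% − 0.9532% = 12.4068%  ⇒  Re = 15.9193%.
CAPM: 15.9193% = 2.92% + β × 6.87%  ⇒  β = 1.8922.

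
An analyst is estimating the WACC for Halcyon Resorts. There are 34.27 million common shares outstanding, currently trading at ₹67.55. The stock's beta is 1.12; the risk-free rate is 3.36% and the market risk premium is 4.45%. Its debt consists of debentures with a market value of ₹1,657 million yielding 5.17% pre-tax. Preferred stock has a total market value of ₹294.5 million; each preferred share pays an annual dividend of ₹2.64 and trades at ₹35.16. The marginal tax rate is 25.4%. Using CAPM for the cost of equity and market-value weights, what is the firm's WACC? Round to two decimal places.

Cost of equity via CAPM: Re = 3.36% + 1.12 × 4.45% = 8.3440%.
Cost of preferred: Rp = 2.64 / 35.16 = 7.5085%.
Market value of equity E = 67.55 × 34.27m = 2314.9385m.
Total capital V = 2314.9385 + 294.5 + 1657 = 4266.4385.
Equity: weight = 2314.9385/4266.4385 = 0.5426; cost = 8.344%.
Preferred: weight = 294.5/4266.4385 = 0.0690; cost = 7.5085%.
Debentures: weight = 1657/4266.4385 = 0.3884; after-tax cost = 5.17% × (1 − 25.4%) = 3.8568%.
WACC = 0.5426 × 8.3440% + 0.0690 × 7.5085% + 0.3884 × 3.8568% = 6.5436%.

6.54%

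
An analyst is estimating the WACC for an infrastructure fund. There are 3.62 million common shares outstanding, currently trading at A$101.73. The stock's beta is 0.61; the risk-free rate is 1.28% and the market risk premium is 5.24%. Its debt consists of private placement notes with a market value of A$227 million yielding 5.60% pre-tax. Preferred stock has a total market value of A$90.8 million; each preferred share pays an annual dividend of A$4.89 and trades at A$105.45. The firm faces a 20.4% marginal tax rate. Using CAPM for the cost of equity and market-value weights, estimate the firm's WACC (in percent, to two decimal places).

Cost of equity via CAPM: Re = 1.28% + 0.61 × 5.24% = 4.4764%.
Cost of preferred: Rp = 4.89 / 105.45 = 4.6373%.
Market value of equity E = 101.73 × 3.62m = 368.2626m.
Total capital V = 368.2626 + 90.8 + 227 = 686.0626.
Equity: weight = 368.2626/686.0626 = 0.5368; cost = 4.4764%.
Preferred: weight = 90.8/686.0626 = 0.1323; cost = 4.6373%.
Private placement notes: weight = 227/686.0626 = 0.3309; after-tax cost = 5.6% × (1 − 20.4%) = 4.4576%.
WACC = 0.5368 × 4.4764% + 0.1323 × 4.6373% + 0.3309 × 4.4576% = 4.4915%.

4.49%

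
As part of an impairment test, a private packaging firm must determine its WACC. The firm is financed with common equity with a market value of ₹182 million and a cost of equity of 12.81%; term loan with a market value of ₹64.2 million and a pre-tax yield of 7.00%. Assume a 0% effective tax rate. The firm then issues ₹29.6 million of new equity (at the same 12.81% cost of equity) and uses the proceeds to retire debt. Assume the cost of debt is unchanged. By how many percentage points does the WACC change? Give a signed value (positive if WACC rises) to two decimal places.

+0.70 pp

Current WACC:
Total capital V = 182 + 64.2 = 246.2.
Equity: weight = 182/246.2 = 0.7392; cost = 12.81%.
Term loan: weight = 64.2/246.2 = 0.2608; after-tax cost = 7% × (1 − 0%) = 7.0000%.
WACC = 0.7392 × 12.8100% + 0.2608 × 7.0000% = 11.2950%.
After the change:
Total capital V = 211.6 + 34.6 = 246.2.
Equity: weight = 211.6/246.2 = 0.8595; cost = 12.81%.
Term loan: weight = 34.6/246.2 = 0.1405; after-tax cost = 7% × (1 − 0%) = 7.0000%.
WACC = 0.8595 × 12.8100% + 0.1405 × 7.0000% = 11.9935%.
Change in WACC = 11.9935% − 11.2950% = 0.6985 pp.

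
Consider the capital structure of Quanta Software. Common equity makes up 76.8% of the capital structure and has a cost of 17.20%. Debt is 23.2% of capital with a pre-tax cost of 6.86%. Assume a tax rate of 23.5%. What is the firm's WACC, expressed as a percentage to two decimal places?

14.43%

After-tax cost of debt = 6.86% × (1 − 23.5%) = 5.2479%.
WACC = 0.768 × 17.2000% + 0.232 × 5.2479% = 14.4271%.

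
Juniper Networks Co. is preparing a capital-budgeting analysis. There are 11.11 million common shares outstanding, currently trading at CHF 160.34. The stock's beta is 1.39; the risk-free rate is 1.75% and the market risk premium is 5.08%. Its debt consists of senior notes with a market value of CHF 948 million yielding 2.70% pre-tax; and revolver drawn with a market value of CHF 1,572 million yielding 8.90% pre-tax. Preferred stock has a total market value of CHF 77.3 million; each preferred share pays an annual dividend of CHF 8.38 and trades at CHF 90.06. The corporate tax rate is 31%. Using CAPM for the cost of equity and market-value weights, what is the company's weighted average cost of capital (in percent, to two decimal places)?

6.36%

Cost of equity via CAPM: Re = 1.75% + 1.39 × 5.08% = 8.8112%.
Cost of preferred: Rp = 8.38 / 90.06 = 9.3049%.
Market value of equity E = 160.34 × 11.11m = 1781.3774m.
Total capital V = 1781.3774 + 77.3 + 948 + 1572 = 4378.6774.
Equity: weight = 1781.3774/4378.6774 = 0.4068; cost = 8.8112%.
Preferred: weight = 77.3/4378.6774 = 0.0177; cost = 9.3049%.
Senior notes: weight = 948/4378.6774 = 0.2165; after-tax cost = 2.7% × (1 − 31%) = 1.8630%.
Revolver drawn: weight = 1572/4378.6774 = 0.3590; after-tax cost = 8.9% × (1 − 31%) = 6.1410%.
WACC = 0.4068 × 8.8112% + 0.0177 × 9.3049% + 0.2165 × 1.8630% + 0.3590 × 6.1410% = 6.3570%.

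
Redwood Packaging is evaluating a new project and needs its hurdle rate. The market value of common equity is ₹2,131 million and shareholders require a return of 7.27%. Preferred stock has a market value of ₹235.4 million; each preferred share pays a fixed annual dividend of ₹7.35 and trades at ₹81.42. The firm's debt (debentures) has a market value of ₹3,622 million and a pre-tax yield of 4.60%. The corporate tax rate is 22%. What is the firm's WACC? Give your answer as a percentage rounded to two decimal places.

Cost of preferred: Rp = 7.35 / 81.42 = 9.0273%.
Total capital V = 2131 + 235.4 + 3622 = 5988.4.
Equity: weight = 2131/5988.4 = 0.3559; cost = 7.27%.
Preferred: weight = 235.4/5988.4 = 0.0393; cost = 9.0273%.
Debentures: weight = 3622/5988.4 = 0.6048; after-tax cost = 4.6% × (1 − 22%) = 3.5880%.
WACC = 0.3559 × 7.2700% + 0.0393 × 9.0273% + 0.6048 × 3.5880% = 5.1121%.

5.11%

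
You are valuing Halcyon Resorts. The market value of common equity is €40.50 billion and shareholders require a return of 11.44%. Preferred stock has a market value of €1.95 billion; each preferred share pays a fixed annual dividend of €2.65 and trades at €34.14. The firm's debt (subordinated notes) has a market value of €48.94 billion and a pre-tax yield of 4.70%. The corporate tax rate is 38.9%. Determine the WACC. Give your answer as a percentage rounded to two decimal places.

Cost of preferred: Rp = 2.65 / 34.14 = 7.7622%.
Total capital V = 40.5 + 1.95 + 48.94 = 91.39.
Equity: weight = 40.5/91.39 = 0.4432; cost = 11.44%.
Preferred: weight = 1.95/91.39 = 0.0213; cost = 7.7622%.
Subordinated notes: weight = 48.94/91.39 = 0.5355; after-tax cost = 4.7% × (1 − 38.9%) = 2.8717%.
WACC = 0.4432 × 11.4400% + 0.0213 × 7.7622% + 0.5355 × 2.8717% = 6.7731%.

6.77%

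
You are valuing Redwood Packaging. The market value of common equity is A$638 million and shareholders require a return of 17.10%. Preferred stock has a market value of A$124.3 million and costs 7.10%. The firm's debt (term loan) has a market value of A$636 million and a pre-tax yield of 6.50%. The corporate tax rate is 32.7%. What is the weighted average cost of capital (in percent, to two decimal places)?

Total capital V = 638 + 124.3 + 636 = 1398.3.
Equity: weight = 638/1398.3 = 0.4563; cost = 17.1%.
Preferred: weight = 124.3/1398.3 = 0.0889; cost = 7.1%.
Term loan: weight = 636/1398.3 = 0.4548; after-tax cost = 6.5% × (1 − 32.7%) = 4.3745%.
WACC = 0.4563 × 17.1000% + 0.0889 × 7.1000% + 0.4548 × 4.3745% = 10.4230%.

10.42%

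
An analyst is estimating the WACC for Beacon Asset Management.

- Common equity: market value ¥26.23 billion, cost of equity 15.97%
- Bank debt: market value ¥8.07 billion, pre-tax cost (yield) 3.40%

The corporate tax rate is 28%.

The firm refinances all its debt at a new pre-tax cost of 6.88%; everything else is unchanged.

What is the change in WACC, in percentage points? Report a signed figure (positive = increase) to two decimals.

+0.59 pp

Current WACC:
Total capital V = 26.23 + 8.07 = 34.3.
Equity: weight = 26.23/34.3 = 0.7647; cost = 15.97%.
Bank debt: weight = 8.07/34.3 = 0.2353; after-tax cost = 3.4% × (1 − 28%) = 2.4480%.
WACC = 0.7647 × 15.9700% + 0.2353 × 2.4480% = 12.7886%.
After the change:
Total capital V = 26.23 + 8.07 = 34.3.
Equity: weight = 26.23/34.3 = 0.7647; cost = 15.97%.
Bank debt: weight = 8.07/34.3 = 0.2353; after-tax cost = 6.88% × (1 − 28%) = 4.9536%.
WACC = 0.7647 × 15.9700% + 0.2353 × 4.9536% = 13.3781%.
Change in WACC = 13.3781% − 12.7886% = 0.5895 pp.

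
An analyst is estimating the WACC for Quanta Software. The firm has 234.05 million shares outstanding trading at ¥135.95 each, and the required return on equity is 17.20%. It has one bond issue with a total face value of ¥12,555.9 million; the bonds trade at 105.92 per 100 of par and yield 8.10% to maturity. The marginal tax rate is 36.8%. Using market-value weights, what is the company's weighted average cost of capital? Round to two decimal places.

Market value of equity E = 135.95 × 234.05m = 31819.0975m. Market value of debt D = 12555.9m × 105.92/100 = 13299.20928m.
Total capital V = 31819.0975 + 13299.20928 = 45118.30678.
Equity: weight = 31819.0975/45118.30678 = 0.7052; cost = 17.2%.
Bonds outstanding: weight = 13299.20928/45118.30678 = 0.2948; after-tax cost = 8.1% × (1 − 36.8%) = 5.1192%.
WACC = 0.7052 × 17.2000% + 0.2948 × 5.1192% = 13.6390%.

13.64%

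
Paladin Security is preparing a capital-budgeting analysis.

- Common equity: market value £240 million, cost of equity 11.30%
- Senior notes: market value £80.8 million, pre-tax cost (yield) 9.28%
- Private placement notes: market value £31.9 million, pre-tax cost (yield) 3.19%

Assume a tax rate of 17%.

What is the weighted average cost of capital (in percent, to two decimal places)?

9.69%

Total capital V = 240 + 80.8 + 31.9 = 352.7.
Equity: weight = 240/352.7 = 0.6805; cost = 11.3%.
Senior notes: weight = 80.8/352.7 = 0.2291; after-tax cost = 9.28% × (1 − 17%) = 7.7024%.
Private placement notes: weight = 31.9/352.7 = 0.0904; after-tax cost = 3.19% × (1 − 17%) = 2.6477%.
WACC = 0.6805 × 11.3000% + 0.2291 × 7.7024% + 0.0904 × 2.6477% = 9.6933%.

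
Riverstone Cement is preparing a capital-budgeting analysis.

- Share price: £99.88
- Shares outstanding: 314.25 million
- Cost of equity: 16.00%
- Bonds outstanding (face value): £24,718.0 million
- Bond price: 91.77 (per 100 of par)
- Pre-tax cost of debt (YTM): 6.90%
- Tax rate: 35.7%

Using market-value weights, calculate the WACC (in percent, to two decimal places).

11.15%

Market value of equity E = 99.88 × 314.25m = 31387.29m. Market value of debt D = 24718m × 91.77/100 = 22683.7086m.
Total capital V = 31387.29 + 22683.7086 = 54070.9986.
Equity: weight = 31387.29/54070.9986 = 0.5805; cost = 16%.
Bonds outstanding: weight = 22683.7086/54070.9986 = 0.4195; after-tax cost = 6.9% × (1 − 35.7%) = 4.4367%.
WACC = 0.5805 × 16.0000% + 0.4195 × 4.4367% = 11.1490%.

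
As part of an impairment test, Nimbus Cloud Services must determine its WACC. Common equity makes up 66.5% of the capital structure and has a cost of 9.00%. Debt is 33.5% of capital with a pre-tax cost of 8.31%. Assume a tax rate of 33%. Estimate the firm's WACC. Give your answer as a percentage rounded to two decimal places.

7.85%

After-tax cost of debt = 8.31% × (1 − 33%) = 5.5677%.
WACC = 0.665 × 9.0000% + 0.335 × 5.5677% = 7.8502%.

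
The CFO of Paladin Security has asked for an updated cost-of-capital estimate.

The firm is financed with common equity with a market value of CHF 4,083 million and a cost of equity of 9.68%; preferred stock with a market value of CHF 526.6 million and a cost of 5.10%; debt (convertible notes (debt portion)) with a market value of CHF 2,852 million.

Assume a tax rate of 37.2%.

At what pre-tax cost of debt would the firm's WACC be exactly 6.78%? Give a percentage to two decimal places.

Total capital V = 4083 + 526.6 + 2852 = 7461.6.
Equity weight = 4083/7461.6 = 0.5472.
Preferred weight = 526.6/7461.6 = 0.0706.
Convertible notes (debt portion) weight = 2852/7461.6 = 0.3822.
Equity contribution = 0.5472 × 9.68% = 5.2969%.
Preferred contribution = 0.0706 × 5.1% = 0.3599%.
Remaining for debt = 6.78% − 5.6568% = 1.1232%.
Rd × (1 − 37.2%) × 0.3822 = 1.1232%  ⇒  Rd = 4.6791%.

4.68%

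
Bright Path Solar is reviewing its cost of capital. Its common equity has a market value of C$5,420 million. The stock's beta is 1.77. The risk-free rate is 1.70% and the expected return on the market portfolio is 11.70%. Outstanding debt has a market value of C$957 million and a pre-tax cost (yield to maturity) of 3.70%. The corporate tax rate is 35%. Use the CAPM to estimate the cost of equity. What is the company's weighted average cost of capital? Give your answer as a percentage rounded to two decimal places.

16.85%

Market risk premium = 11.7% − 1.7% = 10.0%.
Cost of equity via CAPM: Re = 1.7% + 1.77 × 10.0% = 19.4000%.
Total capital V = 5420 + 957 = 6377.
Equity: weight = 5420/6377 = 0.8499; cost = 19.4%.
Debt: weight = 957/6377 = 0.1501; after-tax cost = 3.7% × (1 − 35%) = 2.4050%.
WACC = 0.8499 × 19.4000% + 0.1501 × 2.4050% = 16.8496%.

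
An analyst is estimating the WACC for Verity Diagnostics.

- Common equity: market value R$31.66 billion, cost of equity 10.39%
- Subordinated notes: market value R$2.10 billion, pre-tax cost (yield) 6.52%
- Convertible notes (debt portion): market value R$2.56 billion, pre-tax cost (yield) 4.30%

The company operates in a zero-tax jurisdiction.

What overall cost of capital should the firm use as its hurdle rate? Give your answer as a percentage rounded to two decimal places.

9.74%

Total capital V = 31.66 + 2.1 + 2.56 = 36.32.
Equity: weight = 31.66/36.32 = 0.8717; cost = 10.39%.
Subordinated notes: weight = 2.1/36.32 = 0.0578; after-tax cost = 6.52% × (1 − 0%) = 6.5200%.
Convertible notes (debt portion): weight = 2.56/36.32 = 0.0705; after-tax cost = 4.3% × (1 − 0%) = 4.3000%.
WACC = 0.8717 × 10.3900% + 0.0578 × 6.5200% + 0.0705 × 4.3000% = 9.7370%.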